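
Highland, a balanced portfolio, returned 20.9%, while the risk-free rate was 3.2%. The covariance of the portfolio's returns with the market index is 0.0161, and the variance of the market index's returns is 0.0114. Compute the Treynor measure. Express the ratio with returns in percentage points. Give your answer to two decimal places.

β = Cov / Var = 0.0161 / 0.0114 = 1.4123
Treynor = (Rp − Rf) / β = (20.9% − 3.2%) / 1.4123 = 17.70 / 1.4123 = 12.5327

12.53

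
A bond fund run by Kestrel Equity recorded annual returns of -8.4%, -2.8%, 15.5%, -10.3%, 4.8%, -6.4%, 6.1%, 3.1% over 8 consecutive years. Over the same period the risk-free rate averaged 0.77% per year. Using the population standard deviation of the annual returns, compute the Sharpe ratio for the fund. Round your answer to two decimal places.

μ = (-8.4 − 2.8 + 15.5 − 10.3 + 4.8 − 6.4 + 6.1 + 3.1) / 8 = 1.60 / 8 = 0.2000%
Population σ = √[Σ(r − μ)² / 8] = √[535.2400 / 8] = √66.9050 = 8.1795%
Sharpe = (μ − rf) / σ = (0.2000 − 0.77) / 8.1795 = -0.5700 / 8.1795 = -0.0697

-0.07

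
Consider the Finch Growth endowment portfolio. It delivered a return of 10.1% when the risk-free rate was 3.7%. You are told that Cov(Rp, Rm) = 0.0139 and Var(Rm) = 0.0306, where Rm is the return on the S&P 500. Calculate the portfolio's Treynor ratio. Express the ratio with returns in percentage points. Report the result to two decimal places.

β = Cov / Var = 0.0139 / 0.0306 = 0.4542
Treynor = (Rp − Rf) / β = (10.1% − 3.7%) / 0.4542 = 6.40 / 0.4542 = 14.0907

14.09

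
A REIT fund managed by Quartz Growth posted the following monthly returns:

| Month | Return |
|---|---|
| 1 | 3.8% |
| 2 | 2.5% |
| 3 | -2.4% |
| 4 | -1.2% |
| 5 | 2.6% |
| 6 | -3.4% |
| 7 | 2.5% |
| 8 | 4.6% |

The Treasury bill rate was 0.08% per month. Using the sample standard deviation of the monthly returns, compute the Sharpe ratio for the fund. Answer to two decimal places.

Mean return r̄ = 9.00 / 8 = 1.1250%
Sample std dev = √[63.4950 / 7] = 3.0118%
Sharpe = (r̄ − rf) / σ = (1.1250 − 0.08) / 3.0118 = 1.0450 / 3.0118 = 0.3470

0.35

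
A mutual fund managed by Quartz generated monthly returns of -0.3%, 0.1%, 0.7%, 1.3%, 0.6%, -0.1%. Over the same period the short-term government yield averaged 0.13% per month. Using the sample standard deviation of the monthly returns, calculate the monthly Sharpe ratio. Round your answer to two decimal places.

0.43

r̄ = (-0.3 + 0.1 + 0.7 + 1.3 + 0.6 − 0.1) / 6 = 2.30 / 6 = 0.3833%
Sample std dev = √[1.7683 / 5] = 0.5947%
Sharpe = (r̄ − rf) / σ = (0.3833 − 0.13) / 0.5947 = 0.2533 / 0.5947 = 0.4259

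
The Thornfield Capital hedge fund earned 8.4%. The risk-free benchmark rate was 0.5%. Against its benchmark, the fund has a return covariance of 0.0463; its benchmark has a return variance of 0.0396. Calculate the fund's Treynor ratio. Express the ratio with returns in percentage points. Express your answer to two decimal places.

β = Cov / Var = 0.0463 / 0.0396 = 1.1692
Treynor = (Rp − Rf) / β = (8.4% − 0.5%) / 1.1692 = 7.90 / 1.1692 = 6.7568

6.76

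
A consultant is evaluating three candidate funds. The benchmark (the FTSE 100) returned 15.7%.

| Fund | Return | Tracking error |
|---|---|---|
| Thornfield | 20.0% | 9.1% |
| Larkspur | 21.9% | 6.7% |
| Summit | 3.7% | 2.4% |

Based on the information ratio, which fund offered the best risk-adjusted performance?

Thornfield: IR = (20.0% − 15.7%) / 9.1% = 0.473
Larkspur: IR = (21.9% − 15.7%) / 6.7% = 0.925
Summit: IR = (3.7% − 15.7%) / 2.4% = -5.000
Highest: Larkspur (0.925).

Larkspur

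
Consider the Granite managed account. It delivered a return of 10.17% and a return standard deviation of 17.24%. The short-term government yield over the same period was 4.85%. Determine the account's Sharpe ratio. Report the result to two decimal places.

Sharpe = (Rp − Rf) / σp = (10.17% − 4.85%) / 17.24% = 5.32% / 17.24% = 0.3086

0.31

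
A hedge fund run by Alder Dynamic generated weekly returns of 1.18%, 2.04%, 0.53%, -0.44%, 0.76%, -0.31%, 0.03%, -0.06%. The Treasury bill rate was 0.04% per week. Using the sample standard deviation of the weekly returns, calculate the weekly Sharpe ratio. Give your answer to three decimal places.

r̄ = (1.18 + 2.04 + 0.53 − 0.44 + 0.76 − 0.31 + 0.03 − 0.06) / 8 = 3.730 / 8 = 0.4663%
Σ(r − r̄)² = 4.9676; sample σ = √(4.9676/7) = 0.8424%
Sharpe = (r̄ − rf) / σ = (0.4663 − 0.04) / 0.8424 = 0.4263 / 0.8424 = 0.5061

0.506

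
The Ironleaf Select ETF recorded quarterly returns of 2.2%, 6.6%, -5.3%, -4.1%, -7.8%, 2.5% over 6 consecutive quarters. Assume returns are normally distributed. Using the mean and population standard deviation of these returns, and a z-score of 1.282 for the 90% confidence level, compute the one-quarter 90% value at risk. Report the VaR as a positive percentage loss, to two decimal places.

7.49

r̄ = (2.2 + 6.6 − 5.3 − 4.1 − 7.8 + 2.5) / 6 = -5.90 / 6 = -0.9833%
Σ(r − r̄)² = (2.2 − (-0.9833))² + (6.6 − (-0.9833))² + (-5.3 − (-0.9833))² + … = 154.5883
population σ = √(154.5883 / 6) = √25.7647 = 5.0759%
VaR = −(r̄ − z·σ) = −(-0.9833 − 1.282 × 5.0759) = −(-7.4906) = 7.4906%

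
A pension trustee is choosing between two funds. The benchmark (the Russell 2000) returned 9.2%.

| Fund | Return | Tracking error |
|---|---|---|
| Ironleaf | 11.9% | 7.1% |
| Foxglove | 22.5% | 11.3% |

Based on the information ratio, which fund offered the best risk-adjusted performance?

Ironleaf: IR = (11.9% − 9.2%) / 7.1% = 0.380
Foxglove: IR = (22.5% − 9.2%) / 11.3% = 1.177
Highest: Foxglove (1.177).

Foxglove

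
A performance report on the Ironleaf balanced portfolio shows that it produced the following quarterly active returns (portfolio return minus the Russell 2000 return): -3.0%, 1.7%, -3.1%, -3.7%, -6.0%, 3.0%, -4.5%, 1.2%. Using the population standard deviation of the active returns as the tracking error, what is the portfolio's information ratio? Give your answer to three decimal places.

-0.584

μ = (-3 + 1.7 − 3.1 − 3.7 − 6 + 3 − 4.5 + 1.2) / 8 = -1.8000%
Σ(r − μ)² = (-3 − (-1.8000))² + (1.7 − (-1.8000))² + … = 75.9600
σ = √[75.9600 / 8] = 3.0814%
IR = μ / tracking error = -1.8000 / 3.0814 = -0.5842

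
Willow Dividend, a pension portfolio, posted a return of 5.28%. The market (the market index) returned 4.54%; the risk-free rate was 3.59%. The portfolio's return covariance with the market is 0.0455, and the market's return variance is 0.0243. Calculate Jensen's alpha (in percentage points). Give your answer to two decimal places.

β = Cov / Var = 0.0455 / 0.0243 = 1.8724
E[R] = Rf + β(Rm − Rf) = 3.59% + 1.8724 × (4.54% − 3.59%) = 5.3688%
α = Rp − E[R] = 5.28% − 5.3688% = -0.0888

-0.09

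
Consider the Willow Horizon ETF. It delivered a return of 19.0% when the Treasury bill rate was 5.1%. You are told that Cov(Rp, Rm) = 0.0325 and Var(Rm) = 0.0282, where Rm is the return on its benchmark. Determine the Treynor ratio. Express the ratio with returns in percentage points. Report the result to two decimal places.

β = Cov / Var = 0.0325 / 0.0282 = 1.1525
Treynor = (Rp − Rf) / β = (19.0% − 5.1%) / 1.1525 = 13.90 / 1.1525 = 12.0607

12.06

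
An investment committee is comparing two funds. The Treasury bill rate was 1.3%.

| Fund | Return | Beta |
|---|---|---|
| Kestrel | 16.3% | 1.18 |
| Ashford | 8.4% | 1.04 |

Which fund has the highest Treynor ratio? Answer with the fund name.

Kestrel: Treynor = (16.3% − 1.3%) / 1.18 = 12.712
Ashford: Treynor = (8.4% − 1.3%) / 1.04 = 6.827
Highest: Kestrel (12.712).

Kestrel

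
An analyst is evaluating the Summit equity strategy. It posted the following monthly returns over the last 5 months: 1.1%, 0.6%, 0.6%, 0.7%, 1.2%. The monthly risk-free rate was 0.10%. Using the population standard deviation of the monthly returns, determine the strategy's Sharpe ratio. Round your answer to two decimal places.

Mean return r̄ = 4.20 / 5 = 0.8400%
Population σ = √[Σ(r − r̄)² / 5] = √[0.3320 / 5] = √0.0664 = 0.2577%
Sharpe = (r̄ − rf) / σ = (0.8400 − 0.1) / 0.2577 = 0.7400 / 0.2577 = 2.8716

2.87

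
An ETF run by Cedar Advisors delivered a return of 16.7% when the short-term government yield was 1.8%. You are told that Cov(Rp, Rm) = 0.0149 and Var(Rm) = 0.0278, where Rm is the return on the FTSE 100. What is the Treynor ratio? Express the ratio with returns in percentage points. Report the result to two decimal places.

27.80

β = Cov / Var = 0.0149 / 0.0278 = 0.5360
Treynor = (Rp − Rf) / β = (16.7% − 1.8%) / 0.5360 = 14.90 / 0.5360 = 27.7985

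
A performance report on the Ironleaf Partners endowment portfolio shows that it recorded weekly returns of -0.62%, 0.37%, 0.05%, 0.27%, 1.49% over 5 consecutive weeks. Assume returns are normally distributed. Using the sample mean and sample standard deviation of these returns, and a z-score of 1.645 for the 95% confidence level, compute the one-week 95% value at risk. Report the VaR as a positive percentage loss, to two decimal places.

r̄ = (-0.62 + 0.37 + 0.05 + 0.27 + 1.49) / 5 = 0.3120%
Σ(r − r̄)² = (-0.62 − 0.3120)² + (0.37 − 0.3120)² + … = 2.3301
sample σ = √(2.3301 / 4) = √0.5825 = 0.7632%
VaR = −(r̄ − z·σ) = −(0.3120 − 1.645 × 0.7632) = −(-0.9435) = 0.9435%

0.94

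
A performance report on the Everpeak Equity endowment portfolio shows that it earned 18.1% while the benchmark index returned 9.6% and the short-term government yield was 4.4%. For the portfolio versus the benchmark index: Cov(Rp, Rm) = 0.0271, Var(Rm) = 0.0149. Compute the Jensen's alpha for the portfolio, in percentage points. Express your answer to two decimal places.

4.24

β = Cov / Var = 0.0271 / 0.0149 = 1.8188
E[R] = Rf + β(Rm − Rf) = 4.4% + 1.8188 × (9.6% − 4.4%) = 13.8578%
α = Rp − E[R] = 18.1% − 13.8578% = 4.2422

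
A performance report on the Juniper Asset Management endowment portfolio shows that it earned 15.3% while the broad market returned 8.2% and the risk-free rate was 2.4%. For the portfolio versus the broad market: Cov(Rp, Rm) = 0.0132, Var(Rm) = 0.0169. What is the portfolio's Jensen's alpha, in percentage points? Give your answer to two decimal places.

8.37

β = Cov / Var = 0.0132 / 0.0169 = 0.7811
E[R] = Rf + β(Rm − Rf) = 2.4% + 0.7811 × (8.2% − 2.4%) = 6.9304%
α = Rp − E[R] = 15.3% − 6.9304% = 8.3696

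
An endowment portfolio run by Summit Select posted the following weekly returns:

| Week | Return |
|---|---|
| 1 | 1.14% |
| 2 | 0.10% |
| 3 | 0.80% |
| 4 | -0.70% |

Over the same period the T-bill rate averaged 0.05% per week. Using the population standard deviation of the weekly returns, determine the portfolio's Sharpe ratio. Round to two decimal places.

0.40

μ = (1.14 + 0.1 + 0.8 − 0.7) / 4 = 1.340 / 4 = 0.3350%
Σ(r − μ)² = 1.9907; population σ = √(1.9907/4) = 0.7055%
Sharpe = (μ − rf) / σ = (0.3350 − 0.05) / 0.7055 = 0.2850 / 0.7055 = 0.4040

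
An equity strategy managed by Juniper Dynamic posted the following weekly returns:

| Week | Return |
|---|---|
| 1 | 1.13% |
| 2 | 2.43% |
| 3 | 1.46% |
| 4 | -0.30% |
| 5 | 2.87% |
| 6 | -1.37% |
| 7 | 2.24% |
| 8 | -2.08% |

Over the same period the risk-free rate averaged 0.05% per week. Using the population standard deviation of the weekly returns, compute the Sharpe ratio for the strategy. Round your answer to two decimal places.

Mean return μ = 6.380 / 8 = 0.7975%
Population σ = √[Σ(r − μ)² / 8] = √[23.7732 / 8] = √2.9717 = 1.7239%
Sharpe = (μ − rf) / σ = (0.7975 − 0.05) / 1.7239 = 0.7475 / 1.7239 = 0.4336

0.43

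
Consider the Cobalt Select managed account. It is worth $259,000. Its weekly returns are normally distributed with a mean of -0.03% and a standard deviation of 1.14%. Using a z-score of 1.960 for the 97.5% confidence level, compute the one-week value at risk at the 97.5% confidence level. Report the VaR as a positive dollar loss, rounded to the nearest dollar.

$5,865

Return at the 97.5% tail: μ − z·σ = -0.03% − 1.960 × 1.14% = -0.03 − 2.2344 = -2.2644%
VaR = −(-2.2644%) × $259,000 = 2.2644% × $259,000 = $5,865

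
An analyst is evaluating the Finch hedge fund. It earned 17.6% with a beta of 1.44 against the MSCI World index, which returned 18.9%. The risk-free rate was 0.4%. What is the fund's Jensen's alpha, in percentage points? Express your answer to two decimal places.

-9.44

CAPM expected return = Rf + β(Rm − Rf) = 0.4% + 1.44 × (18.9% − 0.4%) = 0.4 + 1.44 × 18.50 = 27.0400%
Jensen's α = Rp − E[R] = 17.6% − 27.0400% = -9.4400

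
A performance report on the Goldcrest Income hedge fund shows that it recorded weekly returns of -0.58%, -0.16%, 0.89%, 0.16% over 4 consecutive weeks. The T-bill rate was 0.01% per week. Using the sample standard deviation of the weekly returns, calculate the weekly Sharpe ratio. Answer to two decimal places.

Mean return r̄ = 0.310 / 4 = 0.0775%
Sample σ = √[Σ(r − r̄)² / 3] = √[1.1557 / 3] = √0.3852 = 0.6206%
Sharpe = (r̄ − rf) / σ = (0.0775 − 0.01) / 0.6206 = 0.0675 / 0.6206 = 0.1088

0.11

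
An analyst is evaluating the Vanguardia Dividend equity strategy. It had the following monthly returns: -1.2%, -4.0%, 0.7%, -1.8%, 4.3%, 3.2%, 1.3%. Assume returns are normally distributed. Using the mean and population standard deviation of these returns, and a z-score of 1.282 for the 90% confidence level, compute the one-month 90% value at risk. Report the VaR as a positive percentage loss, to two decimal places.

3.09

Mean return r̄ = 2.50 / 7 = 0.3571%
Population σ = √[Σ(r − r̄)² / 7] = √[50.6971 / 7] = √7.2424 = 2.6912%
VaR = −(r̄ − z·σ) = −(0.3571 − 1.282 × 2.6912) = −(-3.0930) = 3.0930%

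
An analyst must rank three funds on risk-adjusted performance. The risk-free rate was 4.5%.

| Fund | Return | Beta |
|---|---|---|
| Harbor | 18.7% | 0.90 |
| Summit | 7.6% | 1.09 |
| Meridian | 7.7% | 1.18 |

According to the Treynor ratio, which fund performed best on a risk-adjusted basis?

Harbor

Harbor: Treynor = (18.7% − 4.5%) / 0.90 = 15.778
Summit: Treynor = (7.6% − 4.5%) / 1.09 = 2.844
Meridian: Treynor = (7.7% − 4.5%) / 1.18 = 2.712
Highest: Harbor (15.778).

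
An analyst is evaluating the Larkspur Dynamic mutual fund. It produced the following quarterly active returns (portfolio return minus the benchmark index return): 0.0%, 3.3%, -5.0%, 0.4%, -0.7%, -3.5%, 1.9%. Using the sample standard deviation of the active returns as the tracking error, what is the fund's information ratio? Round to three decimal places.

-0.177

Mean return r̄ = -3.60 / 7 = -0.5143%
Σ(r − r̄)² = (0 − (-0.5143))² + (3.3 − (-0.5143))² + … = 50.5486
sample σ = √(50.5486 / 6) = √8.4248 = 2.9026%
IR = r̄ / tracking error = -0.5143 / 2.9026 = -0.1772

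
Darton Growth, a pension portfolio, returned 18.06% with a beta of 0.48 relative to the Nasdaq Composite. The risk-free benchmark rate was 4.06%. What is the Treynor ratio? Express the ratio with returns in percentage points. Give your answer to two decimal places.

Treynor = (Rp − Rf) / β = (18.06% − 4.06%) / 0.48 = 14.00 / 0.48 = 29.1667

29.17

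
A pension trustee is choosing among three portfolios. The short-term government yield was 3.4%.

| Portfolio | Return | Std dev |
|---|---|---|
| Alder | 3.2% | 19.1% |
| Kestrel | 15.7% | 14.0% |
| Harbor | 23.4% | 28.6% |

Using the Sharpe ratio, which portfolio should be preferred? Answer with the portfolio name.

Kestrel

Alder: Sharpe ratio = (3.2% − 3.4%) / 19.1% = -0.010
Kestrel: Sharpe ratio = (15.7% − 3.4%) / 14.0% = 0.879
Harbor: Sharpe ratio = (23.4% − 3.4%) / 28.6% = 0.699
Highest: Kestrel (0.879).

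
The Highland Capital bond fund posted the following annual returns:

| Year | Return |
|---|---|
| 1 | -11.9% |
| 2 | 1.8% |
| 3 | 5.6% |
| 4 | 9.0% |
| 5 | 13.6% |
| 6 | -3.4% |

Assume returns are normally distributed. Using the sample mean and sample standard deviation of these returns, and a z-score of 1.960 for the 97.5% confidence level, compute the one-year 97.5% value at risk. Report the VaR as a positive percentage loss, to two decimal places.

15.46

μ = (-11.9 + 1.8 + 5.6 + 9 + 13.6 − 3.4) / 6 = 2.4500%
Σ(r − μ)² = (-11.9 − 2.4500)² + (1.8 − 2.4500)² + … = 417.7150
σ = √[417.7150 / 5] = 9.1402%
VaR = −(μ − z·σ) = −(2.4500 − 1.960 × 9.1402) = −(-15.4648) = 15.4648%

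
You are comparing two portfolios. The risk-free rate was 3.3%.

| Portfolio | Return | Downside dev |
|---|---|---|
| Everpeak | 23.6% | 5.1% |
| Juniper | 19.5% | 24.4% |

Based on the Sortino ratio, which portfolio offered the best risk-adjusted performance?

Everpeak

Everpeak: Sortino ratio = (23.6% − 3.3%) / 5.1% = 3.980
Juniper: Sortino ratio = (19.5% − 3.3%) / 24.4% = 0.664
Highest: Everpeak (3.980).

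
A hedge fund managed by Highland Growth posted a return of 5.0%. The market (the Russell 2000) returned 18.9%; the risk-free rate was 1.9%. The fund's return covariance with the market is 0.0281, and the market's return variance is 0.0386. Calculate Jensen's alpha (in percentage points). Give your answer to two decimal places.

-9.28

β = Cov / Var = 0.0281 / 0.0386 = 0.7280
E[R] = Rf + β(Rm − Rf) = 1.9% + 0.7280 × (18.9% − 1.9%) = 14.2760%
α = Rp − E[R] = 5.0% − 14.2760% = -9.2760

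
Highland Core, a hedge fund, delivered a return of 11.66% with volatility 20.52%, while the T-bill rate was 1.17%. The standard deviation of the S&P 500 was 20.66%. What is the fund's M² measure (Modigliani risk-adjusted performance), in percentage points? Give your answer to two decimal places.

11.73

Sharpe = (Rp − Rf) / σp = (11.66% − 1.17%) / 20.52% = 0.5112
M² = Rf + Sharpe × σm = 1.17% + 0.5112 × 20.66% = 11.7314%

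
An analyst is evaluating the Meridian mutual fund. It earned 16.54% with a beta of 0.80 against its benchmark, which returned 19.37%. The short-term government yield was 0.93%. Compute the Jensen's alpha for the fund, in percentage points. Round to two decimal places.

0.86

CAPM expected return = Rf + β(Rm − Rf) = 0.93% + 0.80 × (19.37% − 0.93%) = 0.93 + 0.80 × 18.44 = 15.6820%
Jensen's α = Rp − E[R] = 16.54% − 15.6820% = 0.8580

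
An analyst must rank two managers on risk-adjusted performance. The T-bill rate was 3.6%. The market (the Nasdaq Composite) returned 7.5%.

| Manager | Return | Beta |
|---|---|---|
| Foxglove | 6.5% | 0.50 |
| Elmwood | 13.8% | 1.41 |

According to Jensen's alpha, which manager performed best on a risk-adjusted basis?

Elmwood

Foxglove: α = 6.5% − [3.6% + 0.50 × (7.5% − 3.6%)] = 0.950
Elmwood: α = 13.8% − [3.6% + 1.41 × (7.5% − 3.6%)] = 4.701
Highest: Elmwood (4.701).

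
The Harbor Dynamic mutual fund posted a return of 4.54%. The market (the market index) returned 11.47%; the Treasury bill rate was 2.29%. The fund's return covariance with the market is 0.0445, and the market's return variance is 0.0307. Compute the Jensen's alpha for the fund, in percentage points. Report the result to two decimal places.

β = Cov / Var = 0.0445 / 0.0307 = 1.4495
E[R] = Rf + β(Rm − Rf) = 2.29% + 1.4495 × (11.47% − 2.29%) = 15.5964%
α = Rp − E[R] = 4.54% − 15.5964% = -11.0564

-11.06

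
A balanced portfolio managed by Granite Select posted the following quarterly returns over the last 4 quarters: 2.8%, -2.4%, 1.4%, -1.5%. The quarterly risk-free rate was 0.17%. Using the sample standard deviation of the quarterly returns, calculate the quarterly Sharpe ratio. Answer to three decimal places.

-0.039

r̄ = (2.8 − 2.4 + 1.4 − 1.5) / 4 = 0.0750%
Sample σ = √[Σ(r − r̄)² / 3] = √[17.7875 / 3] = √5.9292 = 2.4350%
Sharpe = (r̄ − rf) / σ = (0.0750 − 0.17) / 2.4350 = -0.0950 / 2.4350 = -0.0390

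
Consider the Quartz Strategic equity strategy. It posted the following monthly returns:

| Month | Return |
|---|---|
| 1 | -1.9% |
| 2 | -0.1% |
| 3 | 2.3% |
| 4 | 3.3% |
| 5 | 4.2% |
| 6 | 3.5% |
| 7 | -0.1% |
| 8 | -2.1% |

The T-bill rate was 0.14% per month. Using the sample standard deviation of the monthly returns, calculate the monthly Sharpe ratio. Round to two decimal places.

μ = (-1.9 − 0.1 + 2.3 + 3.3 + 4.2 + 3.5 − 0.1 − 2.1) / 8 = 9.10 / 8 = 1.1375%
Σ(r − μ)² = (-1.9 − 1.1375)² + (-0.1 − 1.1375)² + … = 43.7588
σ = √[43.7588 / 7] = 2.5003%
Sharpe = (μ − rf) / σ = (1.1375 − 0.14) / 2.5003 = 0.9975 / 2.5003 = 0.3990

0.40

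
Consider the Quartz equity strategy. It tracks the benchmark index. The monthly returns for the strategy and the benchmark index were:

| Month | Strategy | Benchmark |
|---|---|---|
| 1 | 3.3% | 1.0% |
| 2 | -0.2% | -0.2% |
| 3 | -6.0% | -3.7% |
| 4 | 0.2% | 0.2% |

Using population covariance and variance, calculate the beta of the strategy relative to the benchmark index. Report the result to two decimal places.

r̄p = -0.6750%,  r̄m = -0.6750%
Cov = Σ(rp − r̄p)(rm − r̄m) / 4 = 5.9394
Var(rm) = Σ(rm − r̄m)² / 4 = 3.2369
β = Cov / Var = 5.9394 / 3.2369 = 1.8349

1.83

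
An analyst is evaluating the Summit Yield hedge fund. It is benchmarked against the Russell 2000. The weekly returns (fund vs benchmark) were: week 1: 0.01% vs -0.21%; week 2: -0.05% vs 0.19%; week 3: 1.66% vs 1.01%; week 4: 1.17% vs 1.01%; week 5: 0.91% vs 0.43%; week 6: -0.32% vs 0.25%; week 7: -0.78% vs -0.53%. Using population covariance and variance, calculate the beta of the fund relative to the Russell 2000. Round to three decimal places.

r̄p = 0.3714%,  r̄m = 0.3071%
Cov = Σ(rp − r̄p)(rm − r̄m) / 7 = 0.3961
Var(rm) = Σ(rm − r̄m)² / 7 = 0.2840
β = Cov / Var = 0.3961 / 0.2840 = 1.3947

1.395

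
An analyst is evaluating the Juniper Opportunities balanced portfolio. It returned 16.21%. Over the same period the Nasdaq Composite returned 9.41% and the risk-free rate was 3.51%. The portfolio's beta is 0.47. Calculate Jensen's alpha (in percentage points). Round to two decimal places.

9.93

CAPM expected return = Rf + β(Rm − Rf) = 3.51% + 0.47 × (9.41% − 3.51%) = 3.51 + 0.47 × 5.90 = 6.2830%
Jensen's α = Rp − E[R] = 16.21% − 6.2830% = 9.9270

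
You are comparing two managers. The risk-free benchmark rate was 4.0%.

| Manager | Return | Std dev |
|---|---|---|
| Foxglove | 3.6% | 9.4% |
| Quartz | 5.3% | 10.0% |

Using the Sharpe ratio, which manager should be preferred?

Foxglove: Sharpe ratio = (3.6% − 4.0%) / 9.4% = -0.043
Quartz: Sharpe ratio = (5.3% − 4.0%) / 10.0% = 0.130
Highest: Quartz (0.130).

Quartz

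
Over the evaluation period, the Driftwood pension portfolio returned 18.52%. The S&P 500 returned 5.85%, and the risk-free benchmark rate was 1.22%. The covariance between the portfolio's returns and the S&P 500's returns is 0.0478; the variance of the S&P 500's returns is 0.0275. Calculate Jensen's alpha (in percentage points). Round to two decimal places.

9.25

β = Cov / Var = 0.0478 / 0.0275 = 1.7382
E[R] = Rf + β(Rm − Rf) = 1.22% + 1.7382 × (5.85% − 1.22%) = 9.2679%
α = Rp − E[R] = 18.52% − 9.2679% = 9.2521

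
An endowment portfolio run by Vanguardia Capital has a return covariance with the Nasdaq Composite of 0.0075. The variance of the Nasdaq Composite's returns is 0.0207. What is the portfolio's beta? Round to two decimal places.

0.36

β = Cov(Rp, Rm) / Var(Rm) = 0.0075 / 0.0207 = 0.3623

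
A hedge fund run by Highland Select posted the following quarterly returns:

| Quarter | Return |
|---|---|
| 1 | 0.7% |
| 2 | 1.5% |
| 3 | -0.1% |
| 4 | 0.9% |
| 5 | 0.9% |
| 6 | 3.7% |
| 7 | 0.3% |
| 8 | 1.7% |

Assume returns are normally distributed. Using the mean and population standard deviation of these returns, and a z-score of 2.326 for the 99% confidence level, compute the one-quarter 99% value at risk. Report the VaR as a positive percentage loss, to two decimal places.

r̄ = (0.7 + 1.5 − 0.1 + 0.9 + 0.9 + 3.7 + 0.3 + 1.7) / 8 = 1.2000%
Population σ = √[Σ(r − r̄)² / 8] = √[9.5200 / 8] = √1.1900 = 1.0909%
VaR = −(r̄ − z·σ) = −(1.2000 − 2.326 × 1.0909) = −(-1.3374) = 1.3374%

1.34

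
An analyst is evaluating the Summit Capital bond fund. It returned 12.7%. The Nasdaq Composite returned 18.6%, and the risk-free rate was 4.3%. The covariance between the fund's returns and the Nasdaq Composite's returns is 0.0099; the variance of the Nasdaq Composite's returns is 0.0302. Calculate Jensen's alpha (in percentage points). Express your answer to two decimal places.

β = Cov / Var = 0.0099 / 0.0302 = 0.3278
E[R] = Rf + β(Rm − Rf) = 4.3% + 0.3278 × (18.6% − 4.3%) = 8.9875%
α = Rp − E[R] = 12.7% − 8.9875% = 3.7125

3.71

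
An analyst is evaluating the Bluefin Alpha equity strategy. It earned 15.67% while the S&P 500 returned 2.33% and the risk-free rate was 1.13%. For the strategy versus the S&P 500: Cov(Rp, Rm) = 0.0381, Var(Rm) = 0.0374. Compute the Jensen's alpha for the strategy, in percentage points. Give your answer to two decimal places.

β = Cov / Var = 0.0381 / 0.0374 = 1.0187
E[R] = Rf + β(Rm − Rf) = 1.13% + 1.0187 × (2.33% − 1.13%) = 2.3524%
α = Rp − E[R] = 15.67% − 2.3524% = 13.3176

13.32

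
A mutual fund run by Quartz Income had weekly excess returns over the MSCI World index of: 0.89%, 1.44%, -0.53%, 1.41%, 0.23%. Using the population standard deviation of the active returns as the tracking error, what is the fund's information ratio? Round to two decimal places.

0.92

Mean return r̄ = 3.440 / 5 = 0.6880%
Population std dev = √[2.8209 / 5] = 0.7511%
IR = r̄ / tracking error = 0.6880 / 0.7511 = 0.9160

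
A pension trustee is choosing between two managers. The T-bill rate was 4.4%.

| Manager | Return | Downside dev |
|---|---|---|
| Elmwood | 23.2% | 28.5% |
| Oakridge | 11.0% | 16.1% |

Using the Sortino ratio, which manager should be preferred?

Elmwood

Elmwood: Sortino ratio = (23.2% − 4.4%) / 28.5% = 0.660
Oakridge: Sortino ratio = (11.0% − 4.4%) / 16.1% = 0.410
Highest: Elmwood (0.660).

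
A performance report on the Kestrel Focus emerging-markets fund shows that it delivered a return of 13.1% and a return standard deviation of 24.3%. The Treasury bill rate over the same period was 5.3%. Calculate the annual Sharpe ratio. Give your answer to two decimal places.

Sharpe = (Rp − Rf) / σp = (13.1% − 5.3%) / 24.3% = 7.80% / 24.3% = 0.3210

0.32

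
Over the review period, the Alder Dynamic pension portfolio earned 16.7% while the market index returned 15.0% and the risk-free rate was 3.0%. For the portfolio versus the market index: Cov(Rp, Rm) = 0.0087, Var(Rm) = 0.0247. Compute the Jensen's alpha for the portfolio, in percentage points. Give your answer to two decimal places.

β = Cov / Var = 0.0087 / 0.0247 = 0.3522
E[R] = Rf + β(Rm − Rf) = 3.0% + 0.3522 × (15.0% − 3.0%) = 7.2264%
α = Rp − E[R] = 16.7% − 7.2264% = 9.4736

9.47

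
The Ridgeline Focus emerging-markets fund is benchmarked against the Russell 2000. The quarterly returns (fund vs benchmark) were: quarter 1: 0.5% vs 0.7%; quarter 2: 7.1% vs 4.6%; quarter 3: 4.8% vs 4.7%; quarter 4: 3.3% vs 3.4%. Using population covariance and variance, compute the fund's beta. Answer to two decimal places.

1.36

r̄p = 3.9250%,  r̄m = 3.3500%
Cov = Σ(rp − r̄p)(rm − r̄m) / 4 = 3.5488
Var(rm) = Σ(rm − r̄m)² / 4 = 2.6025
β = Cov / Var = 3.5488 / 2.6025 = 1.3636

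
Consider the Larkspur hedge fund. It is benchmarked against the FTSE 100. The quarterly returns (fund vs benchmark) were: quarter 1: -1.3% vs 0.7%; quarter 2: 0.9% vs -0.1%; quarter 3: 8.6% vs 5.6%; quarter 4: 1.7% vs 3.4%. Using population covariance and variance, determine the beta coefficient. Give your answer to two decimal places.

r̄p = 2.4750%,  r̄m = 2.4000%
Cov = Σ(rp − r̄p)(rm − r̄m) / 4 = 7.2950
Var(rm) = Σ(rm − r̄m)² / 4 = 5.0950
β = Cov / Var = 7.2950 / 5.0950 = 1.4318

1.43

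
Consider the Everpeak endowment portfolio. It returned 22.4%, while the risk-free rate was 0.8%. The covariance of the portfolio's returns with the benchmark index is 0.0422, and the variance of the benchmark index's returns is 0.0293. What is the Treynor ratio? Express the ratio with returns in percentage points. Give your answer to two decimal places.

β = Cov / Var = 0.0422 / 0.0293 = 1.4403
Treynor = (Rp − Rf) / β = (22.4% − 0.8%) / 1.4403 = 21.60 / 1.4403 = 14.9969

15.00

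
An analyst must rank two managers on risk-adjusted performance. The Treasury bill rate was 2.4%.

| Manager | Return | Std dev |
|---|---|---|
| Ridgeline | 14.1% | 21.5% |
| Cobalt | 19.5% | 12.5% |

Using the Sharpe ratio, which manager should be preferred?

Ridgeline: Sharpe ratio = (14.1% − 2.4%) / 21.5% = 0.544
Cobalt: Sharpe ratio = (19.5% − 2.4%) / 12.5% = 1.368
Highest: Cobalt (1.368).

Cobalt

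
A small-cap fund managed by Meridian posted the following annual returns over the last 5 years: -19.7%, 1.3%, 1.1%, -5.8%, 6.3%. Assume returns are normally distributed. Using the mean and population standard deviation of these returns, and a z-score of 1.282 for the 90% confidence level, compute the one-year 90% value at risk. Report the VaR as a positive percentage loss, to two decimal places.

r̄ = (-19.7 + 1.3 + 1.1 − 5.8 + 6.3) / 5 = -3.3600%
Population std dev = √[407.8720 / 5] = 9.0319%
VaR = −(r̄ − z·σ) = −(-3.3600 − 1.282 × 9.0319) = −(-14.9389) = 14.9389%

14.94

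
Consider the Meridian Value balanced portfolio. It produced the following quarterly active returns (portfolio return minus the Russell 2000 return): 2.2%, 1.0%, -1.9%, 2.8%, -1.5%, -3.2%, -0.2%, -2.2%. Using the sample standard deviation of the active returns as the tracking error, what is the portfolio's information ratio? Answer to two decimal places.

Mean return μ = -3.00 / 8 = -0.3750%
Sample σ = √[Σ(r − μ)² / 7] = √[33.5350 / 7] = √4.7907 = 2.1888%
IR = μ / tracking error = -0.3750 / 2.1888 = -0.1713

-0.17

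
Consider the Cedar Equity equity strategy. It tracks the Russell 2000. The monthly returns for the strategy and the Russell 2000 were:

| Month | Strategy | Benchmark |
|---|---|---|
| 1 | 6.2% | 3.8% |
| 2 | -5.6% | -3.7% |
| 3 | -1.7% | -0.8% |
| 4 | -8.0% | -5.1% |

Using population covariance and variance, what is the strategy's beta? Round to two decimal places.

r̄p = -2.2750%,  r̄m = -1.4500%
Cov = Σ(rp − r̄p)(rm − r̄m) / 4 = 18.3113
Var(rm) = Σ(rm − r̄m)² / 4 = 11.5925
β = Cov / Var = 18.3113 / 11.5925 = 1.5796

1.58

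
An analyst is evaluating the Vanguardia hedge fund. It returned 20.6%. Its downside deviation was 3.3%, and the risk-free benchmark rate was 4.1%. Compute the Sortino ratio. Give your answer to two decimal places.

Sortino = (Rp − Rf) / σd = (20.6% − 4.1%) / 3.3% = 16.50% / 3.3% = 5.0000

5.00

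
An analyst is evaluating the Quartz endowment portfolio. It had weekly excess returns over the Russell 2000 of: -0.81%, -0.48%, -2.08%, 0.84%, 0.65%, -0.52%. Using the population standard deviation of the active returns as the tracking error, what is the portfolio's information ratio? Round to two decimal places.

μ = (-0.81 − 0.48 − 2.08 + 0.84 + 0.65 − 0.52) / 6 = -2.400 / 6 = -0.4000%
Σ(r − μ)² = (-0.81 − (-0.4000))² + (-0.48 − (-0.4000))² + (-2.08 − (-0.4000))² + … = 5.6514
population σ = √(5.6514 / 6) = √0.9419 = 0.9705%
IR = μ / tracking error = -0.4000 / 0.9705 = -0.4122

-0.41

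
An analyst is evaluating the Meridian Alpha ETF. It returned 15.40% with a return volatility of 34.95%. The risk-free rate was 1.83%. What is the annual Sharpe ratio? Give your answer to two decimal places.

Sharpe = (Rp − Rf) / σp = (15.40% − 1.83%) / 34.95% = 13.57% / 34.95% = 0.3883

0.39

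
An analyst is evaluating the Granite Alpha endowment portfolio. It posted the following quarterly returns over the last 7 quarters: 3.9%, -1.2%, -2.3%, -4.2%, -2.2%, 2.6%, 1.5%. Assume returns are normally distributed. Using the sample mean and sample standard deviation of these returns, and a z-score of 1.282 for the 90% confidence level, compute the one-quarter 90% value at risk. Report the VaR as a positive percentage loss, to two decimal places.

4.08

r̄ = (3.9 − 1.2 − 2.3 − 4.2 − 2.2 + 2.6 + 1.5) / 7 = -0.2714%
Σ(r − r̄)² = (3.9 − (-0.2714))² + (-1.2 − (-0.2714))² + (-2.3 − (-0.2714))² + … = 52.9143
σ = √[52.9143 / 6] = 2.9697%
VaR = −(r̄ − z·σ) = −(-0.2714 − 1.282 × 2.9697) = −(-4.0786) = 4.0786%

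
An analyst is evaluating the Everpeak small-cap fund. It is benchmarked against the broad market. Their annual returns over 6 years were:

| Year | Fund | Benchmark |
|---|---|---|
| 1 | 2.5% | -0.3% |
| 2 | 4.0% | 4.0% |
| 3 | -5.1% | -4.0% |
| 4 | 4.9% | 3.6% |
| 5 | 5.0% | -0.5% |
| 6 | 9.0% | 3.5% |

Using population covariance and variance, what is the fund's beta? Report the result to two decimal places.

r̄p = 3.3833%,  r̄m = 1.0500%
Cov = Σ(rp − r̄p)(rm − r̄m) / 6 = 10.1625
Var(rm) = Σ(rm − r̄m)² / 6 = 8.4892
β = Cov / Var = 10.1625 / 8.4892 = 1.1971

1.20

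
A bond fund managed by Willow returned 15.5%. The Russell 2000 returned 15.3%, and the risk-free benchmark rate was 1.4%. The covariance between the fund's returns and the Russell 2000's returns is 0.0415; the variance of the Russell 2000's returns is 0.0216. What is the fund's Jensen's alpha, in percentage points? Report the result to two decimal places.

β = Cov / Var = 0.0415 / 0.0216 = 1.9213
E[R] = Rf + β(Rm − Rf) = 1.4% + 1.9213 × (15.3% − 1.4%) = 28.1061%
α = Rp − E[R] = 15.5% − 28.1061% = -12.6061

-12.61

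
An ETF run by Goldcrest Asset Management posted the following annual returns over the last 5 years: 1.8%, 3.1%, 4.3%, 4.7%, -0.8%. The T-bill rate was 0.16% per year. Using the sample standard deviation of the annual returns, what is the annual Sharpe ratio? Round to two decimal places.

1.11

r̄ = (1.8 + 3.1 + 4.3 + 4.7 − 0.8) / 5 = 2.6200%
Σ(r − r̄)² = (1.8 − 2.6200)² + (3.1 − 2.6200)² + (4.3 − 2.6200)² + … = 19.7480
σ = √[19.7480 / 4] = 2.2219%
Sharpe = (r̄ − rf) / σ = (2.6200 − 0.16) / 2.2219 = 2.4600 / 2.2219 = 1.1072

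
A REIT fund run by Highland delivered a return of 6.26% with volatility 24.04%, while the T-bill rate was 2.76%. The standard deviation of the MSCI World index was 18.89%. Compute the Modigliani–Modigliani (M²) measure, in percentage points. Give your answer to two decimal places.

5.51

Sharpe = (Rp − Rf) / σp = (6.26% − 2.76%) / 24.04% = 0.1456
M² = Rf + Sharpe × σm = 2.76% + 0.1456 × 18.89% = 5.5104%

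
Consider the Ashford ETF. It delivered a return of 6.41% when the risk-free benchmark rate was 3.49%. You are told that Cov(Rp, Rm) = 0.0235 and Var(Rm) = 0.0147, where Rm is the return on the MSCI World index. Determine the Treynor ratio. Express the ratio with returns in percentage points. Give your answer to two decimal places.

1.83

β = Cov / Var = 0.0235 / 0.0147 = 1.5986
Treynor = (Rp − Rf) / β = (6.41% − 3.49%) / 1.5986 = 2.92 / 1.5986 = 1.8266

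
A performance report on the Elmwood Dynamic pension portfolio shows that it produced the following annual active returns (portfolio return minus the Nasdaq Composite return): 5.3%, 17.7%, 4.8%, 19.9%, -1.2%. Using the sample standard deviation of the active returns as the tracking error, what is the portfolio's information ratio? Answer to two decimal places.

1.02

Mean return μ = 46.50 / 5 = 9.3000%
Σ(r − μ)² = (5.3 − 9.3000)² + (17.7 − 9.3000)² + … = 329.4200
σ = √[329.4200 / 4] = 9.0750%
IR = μ / tracking error = 9.3000 / 9.0750 = 1.0248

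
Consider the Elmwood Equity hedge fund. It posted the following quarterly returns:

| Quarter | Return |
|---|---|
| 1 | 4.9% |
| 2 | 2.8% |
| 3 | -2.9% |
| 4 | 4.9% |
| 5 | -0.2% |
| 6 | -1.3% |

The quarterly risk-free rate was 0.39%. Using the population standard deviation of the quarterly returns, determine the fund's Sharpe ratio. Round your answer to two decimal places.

r̄ = (4.9 + 2.8 − 2.9 + 4.9 − 0.2 − 1.3) / 6 = 1.3667%
Σ(r − r̄)² = (4.9 − 1.3667)² + (2.8 − 1.3667)² + (-2.9 − 1.3667)² + … = 54.7933
σ = √[54.7933 / 6] = 3.0220%
Sharpe = (r̄ − rf) / σ = (1.3667 − 0.39) / 3.0220 = 0.9767 / 3.0220 = 0.3232

0.32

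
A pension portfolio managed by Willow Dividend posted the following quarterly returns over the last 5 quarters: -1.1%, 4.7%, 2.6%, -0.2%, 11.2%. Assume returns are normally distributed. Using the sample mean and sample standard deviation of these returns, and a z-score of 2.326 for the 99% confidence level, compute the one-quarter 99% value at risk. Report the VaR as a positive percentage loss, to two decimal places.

μ = (-1.1 + 4.7 + 2.6 − 0.2 + 11.2) / 5 = 17.20 / 5 = 3.4400%
Σ(r − μ)² = (-1.1 − 3.4400)² + (4.7 − 3.4400)² + (2.6 − 3.4400)² + … = 96.3720
sample σ = √(96.3720 / 4) = √24.0930 = 4.9085%
VaR = −(μ − z·σ) = −(3.4400 − 2.326 × 4.9085) = −(-7.9772) = 7.9772%

7.98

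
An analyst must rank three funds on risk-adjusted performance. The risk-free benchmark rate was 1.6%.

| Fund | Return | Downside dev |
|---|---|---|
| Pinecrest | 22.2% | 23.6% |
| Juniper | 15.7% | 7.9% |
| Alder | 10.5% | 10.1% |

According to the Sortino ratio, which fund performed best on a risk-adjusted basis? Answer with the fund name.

Juniper

Pinecrest: Sortino ratio = (22.2% − 1.6%) / 23.6% = 0.873
Juniper: Sortino ratio = (15.7% − 1.6%) / 7.9% = 1.785
Alder: Sortino ratio = (10.5% − 1.6%) / 10.1% = 0.881
Highest: Juniper (1.785).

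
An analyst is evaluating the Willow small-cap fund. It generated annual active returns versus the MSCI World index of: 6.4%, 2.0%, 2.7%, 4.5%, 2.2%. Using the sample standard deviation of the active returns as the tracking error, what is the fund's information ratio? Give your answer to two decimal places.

r̄ = (6.4 + 2 + 2.7 + 4.5 + 2.2) / 5 = 3.5600%
Sample σ = √[Σ(r − r̄)² / 4] = √[13.9720 / 4] = √3.4930 = 1.8690%
IR = r̄ / tracking error = 3.5600 / 1.8690 = 1.9048

1.90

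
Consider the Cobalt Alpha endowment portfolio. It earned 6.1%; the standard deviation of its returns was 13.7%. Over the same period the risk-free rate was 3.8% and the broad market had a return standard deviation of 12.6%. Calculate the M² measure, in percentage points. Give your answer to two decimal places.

Sharpe = (Rp − Rf) / σp = (6.1% − 3.8%) / 13.7% = 0.1679
M² = Rf + Sharpe × σm = 3.8% + 0.1679 × 12.6% = 5.9155%

5.92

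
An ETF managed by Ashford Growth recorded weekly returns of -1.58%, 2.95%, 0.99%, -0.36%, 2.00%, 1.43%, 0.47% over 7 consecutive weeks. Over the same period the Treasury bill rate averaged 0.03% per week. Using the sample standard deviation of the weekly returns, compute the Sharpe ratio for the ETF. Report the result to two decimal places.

μ = (-1.58 + 2.95 + 0.99 − 0.36 + 2 + 1.43 + 0.47) / 7 = 0.8429%
Σ(r − μ)² = 13.6015; sample σ = √(13.6015/6) = 1.5056%
Sharpe = (μ − rf) / σ = (0.8429 − 0.03) / 1.5056 = 0.8129 / 1.5056 = 0.5399

0.54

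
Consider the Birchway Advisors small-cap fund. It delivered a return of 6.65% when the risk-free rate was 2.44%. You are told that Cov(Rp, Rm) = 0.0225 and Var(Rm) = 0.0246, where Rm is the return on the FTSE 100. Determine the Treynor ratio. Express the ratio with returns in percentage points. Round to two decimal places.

4.60

β = Cov / Var = 0.0225 / 0.0246 = 0.9146
Treynor = (Rp − Rf) / β = (6.65% − 2.44%) / 0.9146 = 4.21 / 0.9146 = 4.6031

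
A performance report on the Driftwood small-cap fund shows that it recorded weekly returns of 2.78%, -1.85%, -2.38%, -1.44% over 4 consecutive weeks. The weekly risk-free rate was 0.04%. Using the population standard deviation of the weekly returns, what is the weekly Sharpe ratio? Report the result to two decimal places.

-0.37

r̄ = (2.78 − 1.85 − 2.38 − 1.44) / 4 = -0.7225%
Σ(r − r̄)² = (2.78 − (-0.7225))² + (-1.85 − (-0.7225))² + … = 16.8009
σ = √[16.8009 / 4] = 2.0494%
Sharpe = (r̄ − rf) / σ = (-0.7225 − 0.04) / 2.0494 = -0.7625 / 2.0494 = -0.3721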